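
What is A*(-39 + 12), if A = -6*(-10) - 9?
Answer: -1377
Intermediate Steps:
A = 51 (A = 60 - 9 = 51)
A*(-39 + 12) = 51*(-39 + 12) = 51*(-27) = -1377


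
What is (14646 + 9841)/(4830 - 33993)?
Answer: -24487/29163 ≈ -0.83966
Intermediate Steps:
(14646 + 9841)/(4830 - 33993) = 24487/(-29163) = 24487*(-1/29163) = -24487/29163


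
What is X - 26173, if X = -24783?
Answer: -50956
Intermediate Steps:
X - 26173 = -24783 - 26173 = -50956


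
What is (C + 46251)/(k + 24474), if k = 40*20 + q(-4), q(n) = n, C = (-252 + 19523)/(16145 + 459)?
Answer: 3134575/1712584 ≈ 1.8303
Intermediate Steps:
C = 2753/2372 (C = 19271/16604 = 19271*(1/16604) = 2753/2372 ≈ 1.1606)
k = 796 (k = 40*20 - 4 = 800 - 4 = 796)
(C + 46251)/(k + 24474) = (2753/2372 + 46251)/(796 + 24474) = (109710125/2372)/25270 = (109710125/2372)*(1/25270) = 3134575/1712584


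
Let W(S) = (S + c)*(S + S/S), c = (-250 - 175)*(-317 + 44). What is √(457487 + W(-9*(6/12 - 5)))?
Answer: √21096821/2 ≈ 2296.6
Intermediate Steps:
c = 116025 (c = -425*(-273) = 116025)
W(S) = (1 + S)*(116025 + S) (W(S) = (S + 116025)*(S + S/S) = (116025 + S)*(S + 1) = (116025 + S)*(1 + S) = (1 + S)*(116025 + S))
√(457487 + W(-9*(6/12 - 5))) = √(457487 + (116025 + (-9*(6/12 - 5))² + 116026*(-9*(6/12 - 5)))) = √(457487 + (116025 + (-9*(6*(1/12) - 5))² + 116026*(-9*(6*(1/12) - 5)))) = √(457487 + (116025 + (-9*(½ - 5))² + 116026*(-9*(½ - 5)))) = √(457487 + (116025 + (-9*(-9/2))² + 116026*(-9*(-9/2)))) = √(457487 + (116025 + (81/2)² + 116026*(81/2))) = √(457487 + (116025 + 6561/4 + 4699053)) = √(457487 + 19266873/4) = √(21096821/4) = √21096821/2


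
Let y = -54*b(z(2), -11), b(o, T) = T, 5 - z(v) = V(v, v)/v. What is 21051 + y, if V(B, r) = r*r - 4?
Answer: 21645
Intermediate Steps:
V(B, r) = -4 + r² (V(B, r) = r² - 4 = -4 + r²)
z(v) = 5 - (-4 + v²)/v
y = 594 (y = -54*(-11) = 594)
21051 + y = 21051 + 594 = 21645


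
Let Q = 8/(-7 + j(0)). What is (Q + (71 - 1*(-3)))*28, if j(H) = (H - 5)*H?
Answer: 2040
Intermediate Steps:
j(H) = H*(-5 + H) (j(H) = (-5 + H)*H = H*(-5 + H))
Q = -8/7 (Q = 8/(-7 + 0*(-5 + 0)) = 8/(-7 + 0*(-5)) = 8/(-7 + 0) = 8/(-7) = 8*(-1/7) = -8/7 ≈ -1.1429)
(Q + (71 - 1*(-3)))*28 = (-8/7 + (71 - 1*(-3)))*28 = (-8/7 + (71 + 3))*28 = (-8/7 + 74)*28 = (510/7)*28 = 2040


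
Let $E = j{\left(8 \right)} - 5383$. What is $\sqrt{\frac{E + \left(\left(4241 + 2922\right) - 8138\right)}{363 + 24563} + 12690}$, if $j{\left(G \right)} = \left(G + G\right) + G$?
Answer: $\frac{\sqrt{16289687209}}{1133} \approx 112.65$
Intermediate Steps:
$j{\left(G \right)} = 3 G$ ($j{\left(G \right)} = 2 G + G = 3 G$)
$E = -5359$ ($E = 3 \cdot 8 - 5383 = 24 - 5383 = -5359$)
$\sqrt{\frac{E + \left(\left(4241 + 2922\right) - 8138\right)}{363 + 24563} + 12690} = \sqrt{\frac{-5359 + \left(\left(4241 + 2922\right) - 8138\right)}{363 + 24563} + 12690} = \sqrt{\frac{-5359 + \left(7163 - 8138\right)}{24926} + 12690} = \sqrt{\left(-5359 - 975\right) \frac{1}{24926} + 12690} = \sqrt{\left(-6334\right) \frac{1}{24926} + 12690} = \sqrt{- \frac{3167}{12463} + 12690} = \sqrt{\frac{158152303}{12463}} = \frac{\sqrt{16289687209}}{1133}$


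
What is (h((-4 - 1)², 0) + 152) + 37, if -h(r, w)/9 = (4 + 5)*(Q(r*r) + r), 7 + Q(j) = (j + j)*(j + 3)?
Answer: -63586269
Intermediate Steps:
Q(j) = -7 + 2*j*(3 + j) (Q(j) = -7 + (j + j)*(j + 3) = -7 + (2*j)*(3 + j) = -7 + 2*j*(3 + j))
h(r, w) = 567 - 486*r² - 162*r⁴ - 81*r (h(r, w) = -9*(4 + 5)*((-7 + 2*(r*r)² + 6*(r*r)) + r) = -81*((-7 + 2*(r²)² + 6*r²) + r) = -81*((-7 + 2*r⁴ + 6*r²) + r) = -81*(-7 + r + 2*r⁴ + 6*r²) = -9*(-63 + 9*r + 18*r⁴ + 54*r²) = 567 - 486*r² - 162*r⁴ - 81*r)
(h((-4 - 1)², 0) + 152) + 37 = ((567 - 486*(-4 - 1)⁴ - 162*(-4 - 1)⁸ - 81*(-4 - 1)²) + 152) + 37 = ((567 - 486*((-5)²)² - 162*((-5)²)⁴ - 81*(-5)²) + 152) + 37 = ((567 - 486*25² - 162*25⁴ - 81*25) + 152) + 37 = ((567 - 486*625 - 162*390625 - 2025) + 152) + 37 = ((567 - 303750 - 63281250 - 2025) + 152) + 37 = (-63586458 + 152) + 37 = -63586306 + 37 = -63586269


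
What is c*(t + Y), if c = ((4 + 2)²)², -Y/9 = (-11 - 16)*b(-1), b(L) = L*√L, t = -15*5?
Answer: -97200 - 314928*I ≈ -97200.0 - 3.1493e+5*I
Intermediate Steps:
t = -75
b(L) = L^(3/2)
Y = -243*I (Y = -9*(-11 - 16)*(-1)^(3/2) = -(-243)*(-I) = -243*I ≈ -243.0*I)
c = 1296 (c = (6²)² = 36² = 1296)
c*(t + Y) = 1296*(-75 - 243*I) = -97200 - 314928*I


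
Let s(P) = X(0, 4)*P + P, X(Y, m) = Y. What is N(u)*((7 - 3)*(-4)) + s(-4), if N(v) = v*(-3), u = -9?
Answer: -436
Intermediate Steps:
N(v) = -3*v
s(P) = P (s(P) = 0*P + P = 0 + P = P)
N(u)*((7 - 3)*(-4)) + s(-4) = (-3*(-9))*((7 - 3)*(-4)) - 4 = 27*(4*(-4)) - 4 = 27*(-16) - 4 = -432 - 4 = -436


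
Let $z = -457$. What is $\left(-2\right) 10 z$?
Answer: $9140$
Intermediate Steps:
$\left(-2\right) 10 z = \left(-2\right) 10 \left(-457\right) = \left(-20\right) \left(-457\right) = 9140$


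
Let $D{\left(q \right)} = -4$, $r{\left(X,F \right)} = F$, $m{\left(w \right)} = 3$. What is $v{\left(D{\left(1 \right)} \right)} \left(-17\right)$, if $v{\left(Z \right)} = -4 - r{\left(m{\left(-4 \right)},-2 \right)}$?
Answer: $34$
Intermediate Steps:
$v{\left(Z \right)} = -2$ ($v{\left(Z \right)} = -4 - -2 = -4 + 2 = -2$)
$v{\left(D{\left(1 \right)} \right)} \left(-17\right) = \left(-2\right) \left(-17\right) = 34$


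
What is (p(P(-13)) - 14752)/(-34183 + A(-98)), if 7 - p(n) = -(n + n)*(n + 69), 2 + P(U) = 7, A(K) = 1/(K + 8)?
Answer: 1260450/3076471 ≈ 0.40971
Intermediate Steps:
A(K) = 1/(8 + K)
P(U) = 5 (P(U) = -2 + 7 = 5)
p(n) = 7 + 2*n*(69 + n) (p(n) = 7 - (-1)*(n + n)*(n + 69) = 7 - (-1)*(2*n)*(69 + n) = 7 - (-1)*2*n*(69 + n) = 7 - (-2)*n*(69 + n) = 7 + 2*n*(69 + n))
(p(P(-13)) - 14752)/(-34183 + A(-98)) = ((7 + 2*5² + 138*5) - 14752)/(-34183 + 1/(8 - 98)) = ((7 + 2*25 + 690) - 14752)/(-34183 + 1/(-90)) = ((7 + 50 + 690) - 14752)/(-34183 - 1/90) = (747 - 14752)/(-3076471/90) = -14005*(-90/3076471) = 1260450/3076471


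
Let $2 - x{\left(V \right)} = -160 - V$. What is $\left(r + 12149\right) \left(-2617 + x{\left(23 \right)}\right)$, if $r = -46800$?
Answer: $84271232$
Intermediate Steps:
$x{\left(V \right)} = 162 + V$ ($x{\left(V \right)} = 2 - \left(-160 - V\right) = 2 + \left(160 + V\right) = 162 + V$)
$\left(r + 12149\right) \left(-2617 + x{\left(23 \right)}\right) = \left(-46800 + 12149\right) \left(-2617 + \left(162 + 23\right)\right) = - 34651 \left(-2617 + 185\right) = \left(-34651\right) \left(-2432\right) = 84271232$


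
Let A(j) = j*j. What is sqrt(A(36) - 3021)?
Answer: 5*I*sqrt(69) ≈ 41.533*I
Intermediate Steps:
A(j) = j**2
sqrt(A(36) - 3021) = sqrt(36**2 - 3021) = sqrt(1296 - 3021) = sqrt(-1725) = 5*I*sqrt(69)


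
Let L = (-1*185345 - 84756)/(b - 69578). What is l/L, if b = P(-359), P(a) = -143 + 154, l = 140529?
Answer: 9776180943/270101 ≈ 36195.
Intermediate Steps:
P(a) = 11
b = 11
L = 270101/69567 (L = (-1*185345 - 84756)/(11 - 69578) = (-185345 - 84756)/(-69567) = -270101*(-1/69567) = 270101/69567 ≈ 3.8826)
l/L = 140529/(270101/69567) = 140529*(69567/270101) = 9776180943/270101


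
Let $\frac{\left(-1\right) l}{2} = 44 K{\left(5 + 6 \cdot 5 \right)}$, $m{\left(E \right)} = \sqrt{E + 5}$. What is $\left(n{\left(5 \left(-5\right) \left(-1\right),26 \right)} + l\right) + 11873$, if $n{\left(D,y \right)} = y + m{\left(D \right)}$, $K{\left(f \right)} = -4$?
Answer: $12251 + \sqrt{30} \approx 12256.0$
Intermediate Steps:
$m{\left(E \right)} = \sqrt{5 + E}$
$n{\left(D,y \right)} = y + \sqrt{5 + D}$
$l = 352$ ($l = - 2 \cdot 44 \left(-4\right) = \left(-2\right) \left(-176\right) = 352$)
$\left(n{\left(5 \left(-5\right) \left(-1\right),26 \right)} + l\right) + 11873 = \left(\left(26 + \sqrt{5 + 5 \left(-5\right) \left(-1\right)}\right) + 352\right) + 11873 = \left(\left(26 + \sqrt{5 - -25}\right) + 352\right) + 11873 = \left(\left(26 + \sqrt{5 + 25}\right) + 352\right) + 11873 = \left(\left(26 + \sqrt{30}\right) + 352\right) + 11873 = \left(378 + \sqrt{30}\right) + 11873 = 12251 + \sqrt{30}$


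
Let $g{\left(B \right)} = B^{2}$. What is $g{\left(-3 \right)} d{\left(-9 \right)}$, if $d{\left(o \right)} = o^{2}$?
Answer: $729$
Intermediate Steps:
$g{\left(-3 \right)} d{\left(-9 \right)} = \left(-3\right)^{2} \left(-9\right)^{2} = 9 \cdot 81 = 729$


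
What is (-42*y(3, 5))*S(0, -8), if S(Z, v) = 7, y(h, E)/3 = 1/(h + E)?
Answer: -441/4 ≈ -110.25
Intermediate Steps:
y(h, E) = 3/(E + h) (y(h, E) = 3/(h + E) = 3/(E + h))
(-42*y(3, 5))*S(0, -8) = -126/(5 + 3)*7 = -126/8*7 = -42*3/8*7 = -63/4*7 = -441/4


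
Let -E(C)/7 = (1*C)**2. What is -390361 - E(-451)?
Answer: 1033446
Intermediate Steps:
E(C) = -7*C**2
-390361 - E(-451) = -390361 - (-7)*(-451)**2 = -390361 - (-7)*203401 = -390361 - 1*(-1423807) = -390361 + 1423807 = 1033446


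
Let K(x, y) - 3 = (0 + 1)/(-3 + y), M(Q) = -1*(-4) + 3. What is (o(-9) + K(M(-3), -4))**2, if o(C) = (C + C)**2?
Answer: 5234944/49 ≈ 1.0684e+5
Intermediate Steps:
M(Q) = 7 (M(Q) = 4 + 3 = 7)
K(x, y) = 3 + 1/(-3 + y) (K(x, y) = 3 + (0 + 1)/(-3 + y) = 3 + 1/(-3 + y))
o(C) = 4*C**2 (o(C) = (2*C)**2 = 4*C**2)
(o(-9) + K(M(-3), -4))**2 = (4*(-9)**2 + (-8 + 3*(-4))/(-3 - 4))**2 = (4*81 + (-8 - 12)/(-7))**2 = (324 - 1/7*(-20))**2 = (324 + 20/7)**2 = (2288/7)**2 = 5234944/49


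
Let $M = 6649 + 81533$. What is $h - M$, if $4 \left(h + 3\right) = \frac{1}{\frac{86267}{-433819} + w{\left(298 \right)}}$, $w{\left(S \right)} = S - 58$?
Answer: $- \frac{36695645119001}{416121172} \approx -88185.0$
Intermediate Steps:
$w{\left(S \right)} = -58 + S$
$h = - \frac{1247929697}{416121172}$ ($h = -3 + \frac{1}{4 \left(\frac{86267}{-433819} + \left(-58 + 298\right)\right)} = -3 + \frac{1}{4 \left(86267 \left(- \frac{1}{433819}\right) + 240\right)} = -3 + \frac{1}{4 \left(- \frac{86267}{433819} + 240\right)} = -3 + \frac{1}{4 \cdot \frac{104030293}{433819}} = -3 + \frac{1}{4} \cdot \frac{433819}{104030293} = -3 + \frac{433819}{416121172} = - \frac{1247929697}{416121172} \approx -2.999$)
$M = 88182$
$h - M = - \frac{1247929697}{416121172} - 88182 = - \frac{36695645119001}{416121172}$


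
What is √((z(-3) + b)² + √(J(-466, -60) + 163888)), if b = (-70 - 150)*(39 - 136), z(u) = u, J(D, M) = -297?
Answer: √(455267569 + √163591) ≈ 21337.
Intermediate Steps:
b = 21340 (b = -220*(-97) = 21340)
√((z(-3) + b)² + √(J(-466, -60) + 163888)) = √((-3 + 21340)² + √(-297 + 163888)) = √(21337² + √163591) = √(455267569 + √163591)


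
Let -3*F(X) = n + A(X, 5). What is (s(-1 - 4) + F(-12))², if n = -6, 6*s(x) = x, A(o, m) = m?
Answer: ¼ ≈ 0.25000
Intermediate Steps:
s(x) = x/6
F(X) = ⅓ (F(X) = -(-6 + 5)/3 = -⅓*(-1) = ⅓)
(s(-1 - 4) + F(-12))² = ((-1 - 4)/6 + ⅓)² = ((⅙)*(-5) + ⅓)² = (-⅚ + ⅓)² = (-½)² = ¼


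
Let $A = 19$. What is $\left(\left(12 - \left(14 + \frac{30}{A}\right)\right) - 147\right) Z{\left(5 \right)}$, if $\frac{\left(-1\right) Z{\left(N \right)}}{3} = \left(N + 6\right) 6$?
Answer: $\frac{566478}{19} \approx 29815.0$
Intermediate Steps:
$Z{\left(N \right)} = -108 - 18 N$ ($Z{\left(N \right)} = - 3 \left(N + 6\right) 6 = - 3 \left(6 + N\right) 6 = - 3 \left(36 + 6 N\right) = -108 - 18 N$)
$\left(\left(12 - \left(14 + \frac{30}{A}\right)\right) - 147\right) Z{\left(5 \right)} = \left(\left(12 - \left(14 + \frac{30}{19}\right)\right) - 147\right) \left(-108 - 90\right) = \left(\left(12 - \frac{296}{19}\right) - 147\right) \left(-108 - 90\right) = \left(\left(12 - \frac{296}{19}\right) - 147\right) \left(-198\right) = \left(- \frac{68}{19} - 147\right) \left(-198\right) = \left(- \frac{2861}{19}\right) \left(-198\right) = \frac{566478}{19}$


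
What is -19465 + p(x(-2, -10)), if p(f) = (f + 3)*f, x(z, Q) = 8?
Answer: -19377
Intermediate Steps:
p(f) = f*(3 + f) (p(f) = (3 + f)*f = f*(3 + f))
-19465 + p(x(-2, -10)) = -19465 + 8*(3 + 8) = -19465 + 8*11 = -19465 + 88 = -19377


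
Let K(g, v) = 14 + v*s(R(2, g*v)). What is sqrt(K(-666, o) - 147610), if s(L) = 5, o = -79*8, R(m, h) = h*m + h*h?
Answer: 2*I*sqrt(37689) ≈ 388.27*I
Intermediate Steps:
R(m, h) = h**2 + h*m (R(m, h) = h*m + h**2 = h**2 + h*m)
o = -632
K(g, v) = 14 + 5*v (K(g, v) = 14 + v*5 = 14 + 5*v)
sqrt(K(-666, o) - 147610) = sqrt((14 + 5*(-632)) - 147610) = sqrt((14 - 3160) - 147610) = sqrt(-3146 - 147610) = sqrt(-150756) = 2*I*sqrt(37689)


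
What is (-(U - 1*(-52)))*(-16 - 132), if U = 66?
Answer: 17464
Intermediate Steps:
(-(U - 1*(-52)))*(-16 - 132) = (-(66 - 1*(-52)))*(-16 - 132) = -(66 + 52)*(-148) = -1*118*(-148) = -118*(-148) = 17464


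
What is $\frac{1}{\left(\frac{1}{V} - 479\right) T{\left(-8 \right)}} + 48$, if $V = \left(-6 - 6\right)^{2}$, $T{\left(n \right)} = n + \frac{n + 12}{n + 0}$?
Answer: $\frac{56283888}{1172575} \approx 48.0$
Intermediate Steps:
$T{\left(n \right)} = n + \frac{12 + n}{n}$
$V = 144$ ($V = \left(-12\right)^{2} = 144$)
$\frac{1}{\left(\frac{1}{V} - 479\right) T{\left(-8 \right)}} + 48 = \frac{1}{\left(\frac{1}{144} - 479\right) \left(1 - 8 + \frac{12}{-8}\right)} + 48 = \frac{1}{\left(\frac{1}{144} - 479\right) \left(1 - 8 + 12 \left(- \frac{1}{8}\right)\right)} + 48 = \frac{1}{\left(- \frac{68975}{144}\right) \left(1 - 8 - \frac{3}{2}\right)} + 48 = - \frac{144}{68975 \left(- \frac{17}{2}\right)} + 48 = \left(- \frac{144}{68975}\right) \left(- \frac{2}{17}\right) + 48 = \frac{288}{1172575} + 48 = \frac{56283888}{1172575}$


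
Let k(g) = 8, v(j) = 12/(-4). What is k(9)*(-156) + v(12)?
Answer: -1251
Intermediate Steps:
v(j) = -3 (v(j) = 12*(-¼) = -3)
k(9)*(-156) + v(12) = 8*(-156) - 3 = -1248 - 3 = -1251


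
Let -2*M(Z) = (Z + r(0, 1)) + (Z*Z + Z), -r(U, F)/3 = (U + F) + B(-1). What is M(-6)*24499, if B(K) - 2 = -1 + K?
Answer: -514479/2 ≈ -2.5724e+5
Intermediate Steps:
B(K) = 1 + K (B(K) = 2 + (-1 + K) = 1 + K)
r(U, F) = -3*F - 3*U (r(U, F) = -3*((U + F) + (1 - 1)) = -3*((F + U) + 0) = -3*(F + U) = -3*F - 3*U)
M(Z) = 3/2 - Z - Z²/2 (M(Z) = -((Z + (-3*1 - 3*0)) + (Z*Z + Z))/2 = -((Z + (-3 + 0)) + (Z² + Z))/2 = -((Z - 3) + (Z + Z²))/2 = -((-3 + Z) + (Z + Z²))/2 = -(-3 + Z² + 2*Z)/2 = 3/2 - Z - Z²/2)
M(-6)*24499 = (3/2 - 1*(-6) - ½*(-6)²)*24499 = (3/2 + 6 - ½*36)*24499 = (3/2 + 6 - 18)*24499 = -21/2*24499 = -514479/2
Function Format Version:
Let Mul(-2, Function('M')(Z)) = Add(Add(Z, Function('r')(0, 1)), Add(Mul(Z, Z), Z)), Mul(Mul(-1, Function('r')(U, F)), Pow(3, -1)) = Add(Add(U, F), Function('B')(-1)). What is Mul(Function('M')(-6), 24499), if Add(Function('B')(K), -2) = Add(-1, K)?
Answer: Rational(-514479, 2) ≈ -2.5724e+5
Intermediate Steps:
Function('B')(K) = Add(1, K) (Function('B')(K) = Add(2, Add(-1, K)) = Add(1, K))
Function('r')(U, F) = Add(Mul(-3, F), Mul(-3, U)) (Function('r')(U, F) = Mul(-3, Add(Add(U, F), Add(1, -1))) = Mul(-3, Add(Add(F, U), 0)) = Mul(-3, Add(F, U)) = Add(Mul(-3, F), Mul(-3, U)))
Function('M')(Z) = Add(Rational(3, 2), Mul(-1, Z), Mul(Rational(-1, 2), Pow(Z, 2))) (Function('M')(Z) = Mul(Rational(-1, 2), Add(Add(Z, Add(Mul(-3, 1), Mul(-3, 0))), Add(Mul(Z, Z), Z))) = Mul(Rational(-1, 2), Add(Add(Z, Add(-3, 0)), Add(Pow(Z, 2), Z))) = Mul(Rational(-1, 2), Add(Add(Z, -3), Add(Z, Pow(Z, 2)))) = Mul(Rational(-1, 2), Add(Add(-3, Z), Add(Z, Pow(Z, 2)))) = Mul(Rational(-1, 2), Add(-3, Pow(Z, 2), Mul(2, Z))) = Add(Rational(3, 2), Mul(-1, Z), Mul(Rational(-1, 2), Pow(Z, 2))))
Mul(Function('M')(-6), 24499) = Mul(Add(Rational(3, 2), Mul(-1, -6), Mul(Rational(-1, 2), Pow(-6, 2))), 24499) = Mul(Add(Rational(3, 2), 6, Mul(Rational(-1, 2), 36)), 24499) = Mul(Add(Rational(3, 2), 6, -18), 24499) = Mul(Rational(-21, 2), 24499) = Rational(-514479, 2)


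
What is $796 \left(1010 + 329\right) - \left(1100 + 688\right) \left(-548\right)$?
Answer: $2045668$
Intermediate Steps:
$796 \left(1010 + 329\right) - \left(1100 + 688\right) \left(-548\right) = 796 \cdot 1339 - 1788 \left(-548\right) = 1065844 - -979824 = 1065844 + 979824 = 2045668$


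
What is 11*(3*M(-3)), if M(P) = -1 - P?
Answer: 66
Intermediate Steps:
11*(3*M(-3)) = 11*(3*(-1 - 1*(-3))) = 11*(3*(-1 + 3)) = 11*(3*2) = 11*6 = 66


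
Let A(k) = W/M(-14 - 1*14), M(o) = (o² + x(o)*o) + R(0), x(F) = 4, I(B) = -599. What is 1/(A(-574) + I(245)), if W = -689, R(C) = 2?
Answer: -674/404415 ≈ -0.0016666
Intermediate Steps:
M(o) = 2 + o² + 4*o (M(o) = (o² + 4*o) + 2 = 2 + o² + 4*o)
A(k) = -689/674 (A(k) = -689/(2 + (-14 - 1*14)² + 4*(-14 - 1*14)) = -689/(2 + (-14 - 14)² + 4*(-14 - 14)) = -689/(2 + (-28)² + 4*(-28)) = -689/(2 + 784 - 112) = -689/674)
1/(A(-574) + I(245)) = 1/(-689/674 - 599) = 1/(-404415/674) = -674/404415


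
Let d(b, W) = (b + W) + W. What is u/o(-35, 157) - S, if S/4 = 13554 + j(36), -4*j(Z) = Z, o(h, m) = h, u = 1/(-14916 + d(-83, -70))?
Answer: -28708085699/529865 ≈ -54180.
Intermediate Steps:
d(b, W) = b + 2*W (d(b, W) = (W + b) + W = b + 2*W)
u = -1/15139 (u = 1/(-14916 + (-83 + 2*(-70))) = 1/(-14916 + (-83 - 140)) = 1/(-14916 - 223) = 1/(-15139) = -1/15139 ≈ -6.6055e-5)
j(Z) = -Z/4
S = 54180 (S = 4*(13554 - ¼*36) = 4*(13554 - 9) = 4*13545 = 54180)
u/o(-35, 157) - S = -1/15139/(-35) - 1*54180 = -1/15139*(-1/35) - 54180 = 1/529865 - 54180 = -28708085699/529865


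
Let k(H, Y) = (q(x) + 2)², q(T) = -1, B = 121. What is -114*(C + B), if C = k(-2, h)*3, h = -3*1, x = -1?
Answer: -14136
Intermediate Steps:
h = -3
k(H, Y) = 1 (k(H, Y) = (-1 + 2)² = 1² = 1)
C = 3 (C = 1*3 = 3)
-114*(C + B) = -114*(3 + 121) = -114*124 = -14136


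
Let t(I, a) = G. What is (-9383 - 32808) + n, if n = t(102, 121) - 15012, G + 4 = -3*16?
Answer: -57255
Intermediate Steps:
G = -52 (G = -4 - 3*16 = -4 - 48 = -52)
t(I, a) = -52
n = -15064 (n = -52 - 15012 = -15064)
(-9383 - 32808) + n = (-9383 - 32808) - 15064 = -42191 - 15064 = -57255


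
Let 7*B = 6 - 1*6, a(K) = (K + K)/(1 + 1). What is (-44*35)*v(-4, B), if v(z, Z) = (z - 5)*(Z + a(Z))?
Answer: 0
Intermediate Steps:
a(K) = K (a(K) = (2*K)/2 = (2*K)*(1/2) = K)
B = 0 (B = (6 - 1*6)/7 = (6 - 6)/7 = (1/7)*0 = 0)
v(z, Z) = 2*Z*(-5 + z) (v(z, Z) = (z - 5)*(Z + Z) = (-5 + z)*(2*Z) = 2*Z*(-5 + z))
(-44*35)*v(-4, B) = (-44*35)*(2*0*(-5 - 4)) = -3080*0*(-9) = -1540*0 = 0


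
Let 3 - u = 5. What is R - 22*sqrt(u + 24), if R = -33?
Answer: -33 - 22*sqrt(22) ≈ -136.19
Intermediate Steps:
u = -2 (u = 3 - 1*5 = 3 - 5 = -2)
R - 22*sqrt(u + 24) = -33 - 22*sqrt(-2 + 24) = -33 - 22*sqrt(22)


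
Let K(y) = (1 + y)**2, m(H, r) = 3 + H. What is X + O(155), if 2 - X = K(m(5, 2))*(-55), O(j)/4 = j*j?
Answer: 100557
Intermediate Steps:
O(j) = 4*j**2 (O(j) = 4*(j*j) = 4*j**2)
X = 4457 (X = 2 - (1 + (3 + 5))**2*(-55) = 2 - (1 + 8)**2*(-55) = 2 - 9**2*(-55) = 2 - 81*(-55) = 2 - 1*(-4455) = 2 + 4455 = 4457)
X + O(155) = 4457 + 4*155**2 = 4457 + 4*24025 = 4457 + 96100 = 100557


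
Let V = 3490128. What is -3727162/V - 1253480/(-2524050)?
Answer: -27959653337/48940319880 ≈ -0.57130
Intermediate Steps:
-3727162/V - 1253480/(-2524050) = -3727162/3490128 - 1253480/(-2524050) = -3727162*1/3490128 - 1253480*(-1/2524050) = -1863581/1745064 + 125348/252405 = -27959653337/48940319880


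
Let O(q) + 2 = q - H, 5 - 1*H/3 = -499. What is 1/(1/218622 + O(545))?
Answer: -218622/211844717 ≈ -0.0010320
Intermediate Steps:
H = 1512 (H = 15 - 3*(-499) = 15 + 1497 = 1512)
O(q) = -1514 + q (O(q) = -2 + (q - 1*1512) = -2 + (q - 1512) = -2 + (-1512 + q) = -1514 + q)
1/(1/218622 + O(545)) = 1/(1/218622 + (-1514 + 545)) = 1/(1/218622 - 969) = 1/(-211844717/218622) = -218622/211844717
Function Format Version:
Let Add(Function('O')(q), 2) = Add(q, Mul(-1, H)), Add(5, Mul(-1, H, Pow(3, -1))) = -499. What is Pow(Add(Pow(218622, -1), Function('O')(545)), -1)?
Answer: Rational(-218622, 211844717) ≈ -0.0010320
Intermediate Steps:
H = 1512 (H = Add(15, Mul(-3, -499)) = Add(15, 1497) = 1512)
Function('O')(q) = Add(-1514, q) (Function('O')(q) = Add(-2, Add(q, Mul(-1, 1512))) = Add(-2, Add(q, -1512)) = Add(-2, Add(-1512, q)) = Add(-1514, q))
Pow(Add(Pow(218622, -1), Function('O')(545)), -1) = Pow(Add(Pow(218622, -1), Add(-1514, 545)), -1) = Pow(Add(Rational(1, 218622), -969), -1) = Pow(Rational(-211844717, 218622), -1) = Rational(-218622, 211844717)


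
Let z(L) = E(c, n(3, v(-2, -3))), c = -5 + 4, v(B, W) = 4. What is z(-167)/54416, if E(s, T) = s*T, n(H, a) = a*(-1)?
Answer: 1/13604 ≈ 7.3508e-5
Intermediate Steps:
n(H, a) = -a
c = -1
E(s, T) = T*s
z(L) = 4 (z(L) = -1*4*(-1) = -4*(-1) = 4)
z(-167)/54416 = 4/54416 = 4*(1/54416) = 1/13604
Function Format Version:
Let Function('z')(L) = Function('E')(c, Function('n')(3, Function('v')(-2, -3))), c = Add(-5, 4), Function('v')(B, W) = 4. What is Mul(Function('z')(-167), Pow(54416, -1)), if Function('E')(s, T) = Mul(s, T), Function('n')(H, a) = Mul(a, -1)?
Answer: Rational(1, 13604) ≈ 7.3508e-5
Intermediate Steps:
Function('n')(H, a) = Mul(-1, a)
c = -1
Function('E')(s, T) = Mul(T, s)
Function('z')(L) = 4 (Function('z')(L) = Mul(Mul(-1, 4), -1) = Mul(-4, -1) = 4)
Mul(Function('z')(-167), Pow(54416, -1)) = Mul(4, Pow(54416, -1)) = Mul(4, Rational(1, 54416)) = Rational(1, 13604)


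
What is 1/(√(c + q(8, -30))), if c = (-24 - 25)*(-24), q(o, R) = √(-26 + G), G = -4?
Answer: (1176 + I*√30)^(-½) ≈ 0.02916 - 6.791e-5*I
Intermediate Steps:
q(o, R) = I*√30 (q(o, R) = √(-26 - 4) = √(-30) = I*√30)
c = 1176 (c = -49*(-24) = 1176)
1/(√(c + q(8, -30))) = 1/(√(1176 + I*√30)) = (1176 + I*√30)^(-½)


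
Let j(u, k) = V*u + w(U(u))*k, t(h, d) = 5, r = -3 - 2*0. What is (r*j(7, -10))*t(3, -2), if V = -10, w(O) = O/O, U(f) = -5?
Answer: 1200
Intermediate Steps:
w(O) = 1
r = -3 (r = -3 + 0 = -3)
j(u, k) = k - 10*u (j(u, k) = -10*u + 1*k = -10*u + k = k - 10*u)
(r*j(7, -10))*t(3, -2) = -3*(-10 - 10*7)*5 = -3*(-10 - 70)*5 = -3*(-80)*5 = 240*5 = 1200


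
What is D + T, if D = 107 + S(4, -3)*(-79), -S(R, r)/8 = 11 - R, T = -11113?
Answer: -6582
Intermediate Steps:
S(R, r) = -88 + 8*R (S(R, r) = -8*(11 - R) = -88 + 8*R)
D = 4531 (D = 107 + (-88 + 8*4)*(-79) = 107 + (-88 + 32)*(-79) = 107 - 56*(-79) = 107 + 4424 = 4531)
D + T = 4531 - 11113 = -6582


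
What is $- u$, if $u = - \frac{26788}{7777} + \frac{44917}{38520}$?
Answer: $\frac{682554251}{299570040} \approx 2.2784$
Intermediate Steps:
$u = - \frac{682554251}{299570040}$ ($u = \left(-26788\right) \frac{1}{7777} + 44917 \cdot \frac{1}{38520} = - \frac{26788}{7777} + \frac{44917}{38520} = - \frac{682554251}{299570040} \approx -2.2784$)
$- u = \left(-1\right) \left(- \frac{682554251}{299570040}\right) = \frac{682554251}{299570040}$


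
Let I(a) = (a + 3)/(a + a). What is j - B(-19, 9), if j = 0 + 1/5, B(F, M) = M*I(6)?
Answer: -131/20 ≈ -6.5500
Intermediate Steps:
I(a) = (3 + a)/(2*a) (I(a) = (3 + a)/((2*a)) = (3 + a)*(1/(2*a)) = (3 + a)/(2*a))
B(F, M) = 3*M/4 (B(F, M) = M*((½)*(3 + 6)/6) = M*((½)*(⅙)*9) = M*(¾) = 3*M/4)
j = ⅕ (j = 0 + (⅕)*1 = 0 + ⅕ = ⅕ ≈ 0.20000)
j - B(-19, 9) = ⅕ - 3*9/4 = ⅕ - 1*27/4 = ⅕ - 27/4 = -131/20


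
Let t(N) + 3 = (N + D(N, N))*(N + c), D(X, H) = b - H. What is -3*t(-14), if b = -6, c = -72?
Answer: -1539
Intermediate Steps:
D(X, H) = -6 - H
t(N) = 429 - 6*N (t(N) = -3 + (N + (-6 - N))*(N - 72) = -3 - 6*(-72 + N) = -3 + (432 - 6*N) = 429 - 6*N)
-3*t(-14) = -3*(429 - 6*(-14)) = -3*(429 + 84) = -3*513 = -1539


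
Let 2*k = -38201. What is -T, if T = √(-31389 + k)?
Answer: -I*√201958/2 ≈ -224.7*I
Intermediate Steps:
k = -38201/2 (k = (½)*(-38201) = -38201/2 ≈ -19101.)
T = I*√201958/2 (T = √(-31389 - 38201/2) = √(-100979/2) = I*√201958/2 ≈ 224.7*I)
-T = -I*√201958/2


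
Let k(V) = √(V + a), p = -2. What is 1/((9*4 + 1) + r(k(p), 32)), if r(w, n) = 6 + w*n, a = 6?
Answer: 1/107 ≈ 0.0093458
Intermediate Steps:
k(V) = √(6 + V) (k(V) = √(V + 6) = √(6 + V))
r(w, n) = 6 + n*w
1/((9*4 + 1) + r(k(p), 32)) = 1/((9*4 + 1) + (6 + 32*√(6 - 2))) = 1/((36 + 1) + (6 + 32*√4)) = 1/(37 + (6 + 32*2)) = 1/(37 + (6 + 64)) = 1/(37 + 70) = 1/107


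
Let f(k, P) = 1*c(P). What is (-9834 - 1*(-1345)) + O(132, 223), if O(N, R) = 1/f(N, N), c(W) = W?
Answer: -1120547/132 ≈ -8489.0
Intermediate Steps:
f(k, P) = P (f(k, P) = 1*P = P)
O(N, R) = 1/N
(-9834 - 1*(-1345)) + O(132, 223) = (-9834 - 1*(-1345)) + 1/132 = (-9834 + 1345) + 1/132 = -8489 + 1/132 = -1120547/132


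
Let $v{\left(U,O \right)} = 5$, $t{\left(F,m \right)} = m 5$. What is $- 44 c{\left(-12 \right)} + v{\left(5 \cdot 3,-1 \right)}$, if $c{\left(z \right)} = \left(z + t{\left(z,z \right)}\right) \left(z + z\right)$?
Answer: $-76027$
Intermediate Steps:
$t{\left(F,m \right)} = 5 m$
$c{\left(z \right)} = 12 z^{2}$ ($c{\left(z \right)} = \left(z + 5 z\right) \left(z + z\right) = 6 z 2 z = 12 z^{2}$)
$- 44 c{\left(-12 \right)} + v{\left(5 \cdot 3,-1 \right)} = - 44 \cdot 12 \left(-12\right)^{2} + 5 = - 44 \cdot 12 \cdot 144 + 5 = \left(-44\right) 1728 + 5 = -76032 + 5 = -76027$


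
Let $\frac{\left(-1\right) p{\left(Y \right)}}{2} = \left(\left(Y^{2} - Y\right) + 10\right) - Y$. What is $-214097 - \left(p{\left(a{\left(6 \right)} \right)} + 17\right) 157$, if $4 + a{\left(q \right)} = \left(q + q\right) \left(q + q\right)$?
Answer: $5852854$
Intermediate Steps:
$a{\left(q \right)} = -4 + 4 q^{2}$ ($a{\left(q \right)} = -4 + \left(q + q\right) \left(q + q\right) = -4 + 2 q 2 q = -4 + 4 q^{2}$)
$p{\left(Y \right)} = -20 - 2 Y^{2} + 4 Y$ ($p{\left(Y \right)} = - 2 \left(\left(\left(Y^{2} - Y\right) + 10\right) - Y\right) = - 2 \left(\left(10 + Y^{2} - Y\right) - Y\right) = - 2 \left(10 + Y^{2} - 2 Y\right) = -20 - 2 Y^{2} + 4 Y$)
$-214097 - \left(p{\left(a{\left(6 \right)} \right)} + 17\right) 157 = -214097 - \left(\left(-20 - 2 \left(-4 + 4 \cdot 6^{2}\right)^{2} + 4 \left(-4 + 4 \cdot 6^{2}\right)\right) + 17\right) 157 = -214097 - \left(\left(-20 - 2 \left(-4 + 4 \cdot 36\right)^{2} + 4 \left(-4 + 4 \cdot 36\right)\right) + 17\right) 157 = -214097 - \left(\left(-20 - 2 \left(-4 + 144\right)^{2} + 4 \left(-4 + 144\right)\right) + 17\right) 157 = -214097 - \left(\left(-20 - 2 \cdot 140^{2} + 4 \cdot 140\right) + 17\right) 157 = -214097 - \left(\left(-20 - 39200 + 560\right) + 17\right) 157 = -214097 - \left(-38660 + 17\right) 157 = -214097 - \left(-38643\right) 157 = -214097 - -6066951 = -214097 + 6066951 = 5852854$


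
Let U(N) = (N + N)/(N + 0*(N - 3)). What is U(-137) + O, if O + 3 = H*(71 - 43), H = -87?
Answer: -2437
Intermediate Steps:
O = -2439 (O = -3 - 87*(71 - 43) = -3 - 87*28 = -3 - 2436 = -2439)
U(N) = 2 (U(N) = (2*N)/(N + 0*(-3 + N)) = (2*N)/(N + 0) = (2*N)/N = 2)
U(-137) + O = 2 - 2439 = -2437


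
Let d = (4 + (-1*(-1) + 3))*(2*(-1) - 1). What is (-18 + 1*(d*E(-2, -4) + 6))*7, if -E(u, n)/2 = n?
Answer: -1428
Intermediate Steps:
E(u, n) = -2*n
d = -24 (d = (4 + (1 + 3))*(-2 - 1) = (4 + 4)*(-3) = 8*(-3) = -24)
(-18 + 1*(d*E(-2, -4) + 6))*7 = (-18 + 1*(-(-48)*(-4) + 6))*7 = (-18 + 1*(-24*8 + 6))*7 = (-18 + 1*(-192 + 6))*7 = (-18 + 1*(-186))*7 = (-18 - 186)*7 = -204*7 = -1428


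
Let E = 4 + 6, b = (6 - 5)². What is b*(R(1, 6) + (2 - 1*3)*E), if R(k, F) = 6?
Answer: -4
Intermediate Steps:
b = 1 (b = 1² = 1)
E = 10
b*(R(1, 6) + (2 - 1*3)*E) = 1*(6 + (2 - 1*3)*10) = 1*(6 + (2 - 3)*10) = 1*(6 - 1*10) = 1*(6 - 10) = 1*(-4) = -4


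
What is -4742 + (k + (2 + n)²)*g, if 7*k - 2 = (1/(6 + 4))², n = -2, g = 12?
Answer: -829247/175 ≈ -4738.6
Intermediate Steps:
k = 201/700 (k = 2/7 + (1/(6 + 4))²/7 = 2/7 + (1/10)²/7 = 2/7 + (⅒)²/7 = 2/7 + (⅐)*(1/100) = 2/7 + 1/700 = 201/700 ≈ 0.28714)
-4742 + (k + (2 + n)²)*g = -4742 + (201/700 + (2 - 2)²)*12 = -4742 + (201/700 + 0²)*12 = -4742 + (201/700 + 0)*12 = -4742 + (201/700)*12 = -4742 + 603/175 = -829247/175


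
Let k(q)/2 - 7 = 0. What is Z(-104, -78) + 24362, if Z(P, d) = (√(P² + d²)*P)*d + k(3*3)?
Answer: 1078936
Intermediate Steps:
k(q) = 14 (k(q) = 14 + 2*0 = 14 + 0 = 14)
Z(P, d) = 14 + P*d*√(P² + d²) (Z(P, d) = (√(P² + d²)*P)*d + 14 = (P*√(P² + d²))*d + 14 = P*d*√(P² + d²) + 14 = 14 + P*d*√(P² + d²))
Z(-104, -78) + 24362 = (14 - 104*(-78)*√((-104)² + (-78)²)) + 24362 = (14 - 104*(-78)*√(10816 + 6084)) + 24362 = (14 - 104*(-78)*√16900) + 24362 = (14 - 104*(-78)*130) + 24362 = (14 + 1054560) + 24362 = 1054574 + 24362 = 1078936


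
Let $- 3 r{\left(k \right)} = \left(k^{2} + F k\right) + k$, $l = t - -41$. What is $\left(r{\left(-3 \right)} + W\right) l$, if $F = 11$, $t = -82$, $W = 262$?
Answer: $-11111$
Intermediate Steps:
$l = -41$ ($l = -82 - -41 = -82 + 41 = -41$)
$r{\left(k \right)} = - 4 k - \frac{k^{2}}{3}$ ($r{\left(k \right)} = - \frac{\left(k^{2} + 11 k\right) + k}{3} = - \frac{k^{2} + 12 k}{3} = - 4 k - \frac{k^{2}}{3}$)
$\left(r{\left(-3 \right)} + W\right) l = \left(\left(- \frac{1}{3}\right) \left(-3\right) \left(12 - 3\right) + 262\right) \left(-41\right) = \left(\left(- \frac{1}{3}\right) \left(-3\right) 9 + 262\right) \left(-41\right) = \left(9 + 262\right) \left(-41\right) = 271 \left(-41\right) = -11111$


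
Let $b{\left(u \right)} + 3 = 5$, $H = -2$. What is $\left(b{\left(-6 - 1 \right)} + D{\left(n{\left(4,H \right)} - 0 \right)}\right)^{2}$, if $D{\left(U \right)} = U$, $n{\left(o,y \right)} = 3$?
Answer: $25$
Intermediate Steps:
$b{\left(u \right)} = 2$ ($b{\left(u \right)} = -3 + 5 = 2$)
$\left(b{\left(-6 - 1 \right)} + D{\left(n{\left(4,H \right)} - 0 \right)}\right)^{2} = \left(2 + \left(3 - 0\right)\right)^{2} = \left(2 + \left(3 + 0\right)\right)^{2} = \left(2 + 3\right)^{2} = 5^{2} = 25$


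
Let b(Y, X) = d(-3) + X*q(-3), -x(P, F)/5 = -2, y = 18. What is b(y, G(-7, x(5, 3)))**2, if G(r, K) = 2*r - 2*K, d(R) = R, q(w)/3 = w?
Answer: 91809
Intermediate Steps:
q(w) = 3*w
x(P, F) = 10 (x(P, F) = -5*(-2) = 10)
G(r, K) = -2*K + 2*r
b(Y, X) = -3 - 9*X (b(Y, X) = -3 + X*(3*(-3)) = -3 + X*(-9) = -3 - 9*X)
b(y, G(-7, x(5, 3)))**2 = (-3 - 9*(-2*10 + 2*(-7)))**2 = (-3 - 9*(-20 - 14))**2 = (-3 - 9*(-34))**2 = (-3 + 306)**2 = 303**2 = 91809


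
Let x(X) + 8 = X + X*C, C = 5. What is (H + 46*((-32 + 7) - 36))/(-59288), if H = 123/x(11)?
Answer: 162625/3438704 ≈ 0.047293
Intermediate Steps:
x(X) = -8 + 6*X (x(X) = -8 + (X + X*5) = -8 + (X + 5*X) = -8 + 6*X)
H = 123/58 (H = 123/(-8 + 6*11) = 123/(-8 + 66) = 123/58 ≈ 2.1207)
(H + 46*((-32 + 7) - 36))/(-59288) = (123/58 + 46*((-32 + 7) - 36))/(-59288) = (123/58 + 46*(-25 - 36))*(-1/59288) = (123/58 + 46*(-61))*(-1/59288) = (123/58 - 2806)*(-1/59288) = -162625/58*(-1/59288) = 162625/3438704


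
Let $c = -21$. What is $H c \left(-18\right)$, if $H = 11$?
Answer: $4158$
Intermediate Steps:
$H c \left(-18\right) = 11 \left(-21\right) \left(-18\right) = \left(-231\right) \left(-18\right) = 4158$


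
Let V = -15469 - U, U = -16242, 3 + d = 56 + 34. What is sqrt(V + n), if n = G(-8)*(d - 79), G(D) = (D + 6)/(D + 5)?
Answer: sqrt(7005)/3 ≈ 27.899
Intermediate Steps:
d = 87 (d = -3 + (56 + 34) = -3 + 90 = 87)
G(D) = (6 + D)/(5 + D)
V = 773 (V = -15469 - 1*(-16242) = -15469 + 16242 = 773)
n = 16/3 (n = ((6 - 8)/(5 - 8))*(87 - 79) = (-2/(-3))*8 = -1/3*(-2)*8 = (2/3)*8 = 16/3 ≈ 5.3333)
sqrt(V + n) = sqrt(773 + 16/3) = sqrt(2335/3) = sqrt(7005)/3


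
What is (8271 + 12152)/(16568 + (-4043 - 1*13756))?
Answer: -20423/1231 ≈ -16.591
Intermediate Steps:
(8271 + 12152)/(16568 + (-4043 - 1*13756)) = 20423/(16568 + (-4043 - 13756)) = 20423/(16568 - 17799) = 20423/(-1231) = 20423*(-1/1231) = -20423/1231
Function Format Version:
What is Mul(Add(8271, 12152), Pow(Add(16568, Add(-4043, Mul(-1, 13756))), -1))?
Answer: Rational(-20423, 1231) ≈ -16.591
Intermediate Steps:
Mul(Add(8271, 12152), Pow(Add(16568, Add(-4043, Mul(-1, 13756))), -1)) = Mul(20423, Pow(Add(16568, Add(-4043, -13756)), -1)) = Mul(20423, Pow(Add(16568, -17799), -1)) = Mul(20423, Pow(-1231, -1)) = Mul(20423, Rational(-1, 1231)) = Rational(-20423, 1231)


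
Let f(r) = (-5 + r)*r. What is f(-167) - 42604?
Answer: -13880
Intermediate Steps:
f(r) = r*(-5 + r)
f(-167) - 42604 = -167*(-5 - 167) - 42604 = -167*(-172) - 42604 = 28724 - 42604 = -13880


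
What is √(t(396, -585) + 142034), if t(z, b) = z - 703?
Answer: √141727 ≈ 376.47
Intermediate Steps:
t(z, b) = -703 + z
√(t(396, -585) + 142034) = √((-703 + 396) + 142034) = √(-307 + 142034) = √141727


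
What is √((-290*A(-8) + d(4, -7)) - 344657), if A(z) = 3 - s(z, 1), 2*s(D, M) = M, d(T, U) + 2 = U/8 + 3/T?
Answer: I*√5526146/4 ≈ 587.69*I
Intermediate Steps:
d(T, U) = -2 + 3/T + U/8 (d(T, U) = -2 + (U/8 + 3/T) = -2 + (3/T + U/8) = -2 + 3/T + U/8)
s(D, M) = M/2
A(z) = 5/2 (A(z) = 3 - 1/2 = 3 - 1*½ = 3 - ½ = 5/2)
√((-290*A(-8) + d(4, -7)) - 344657) = √((-290*5/2 + (-2 + 3/4 + (⅛)*(-7))) - 344657) = √((-725 + (-2 + 3*(¼) - 7/8)) - 344657) = √((-725 + (-2 + ¾ - 7/8)) - 344657) = √((-725 - 17/8) - 344657) = √(-5817/8 - 344657) = √(-2763073/8) = I*√5526146/4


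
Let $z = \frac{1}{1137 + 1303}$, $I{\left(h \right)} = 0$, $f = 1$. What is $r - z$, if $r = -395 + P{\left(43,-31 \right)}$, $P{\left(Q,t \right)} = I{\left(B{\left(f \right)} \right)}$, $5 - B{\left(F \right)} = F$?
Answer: $- \frac{963801}{2440} \approx -395.0$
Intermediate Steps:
$B{\left(F \right)} = 5 - F$
$P{\left(Q,t \right)} = 0$
$z = \frac{1}{2440} \approx 0.00040984$
$r = -395$ ($r = -395 + 0 = -395$)
$r - z = -395 - \frac{1}{2440} = - \frac{963801}{2440}$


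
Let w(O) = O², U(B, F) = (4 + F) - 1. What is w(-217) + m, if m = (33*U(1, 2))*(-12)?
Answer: 45109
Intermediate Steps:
U(B, F) = 3 + F
m = -1980 (m = (33*(3 + 2))*(-12) = (33*5)*(-12) = 165*(-12) = -1980)
w(-217) + m = (-217)² - 1980 = 47089 - 1980 = 45109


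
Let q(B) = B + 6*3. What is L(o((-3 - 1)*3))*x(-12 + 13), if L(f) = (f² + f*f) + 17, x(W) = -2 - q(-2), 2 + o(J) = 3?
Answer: -342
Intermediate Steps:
q(B) = 18 + B (q(B) = B + 18 = 18 + B)
o(J) = 1 (o(J) = -2 + 3 = 1)
x(W) = -18 (x(W) = -2 - (18 - 2) = -2 - 1*16 = -2 - 16 = -18)
L(f) = 17 + 2*f² (L(f) = (f² + f²) + 17 = 2*f² + 17 = 17 + 2*f²)
L(o((-3 - 1)*3))*x(-12 + 13) = (17 + 2*1²)*(-18) = (17 + 2*1)*(-18) = (17 + 2)*(-18) = 19*(-18) = -342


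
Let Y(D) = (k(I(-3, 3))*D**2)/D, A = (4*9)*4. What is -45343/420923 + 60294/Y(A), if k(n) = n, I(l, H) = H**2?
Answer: 4220061139/90919368 ≈ 46.415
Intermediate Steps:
A = 144 (A = 36*4 = 144)
Y(D) = 9*D (Y(D) = (3**2*D**2)/D = (9*D**2)/D = 9*D)
-45343/420923 + 60294/Y(A) = -45343/420923 + 60294/((9*144)) = -45343*1/420923 + 60294/1296 = -45343/420923 + 60294*(1/1296) = -45343/420923 + 10049/216 = 4220061139/90919368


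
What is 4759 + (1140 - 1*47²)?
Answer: 3690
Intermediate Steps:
4759 + (1140 - 1*47²) = 4759 + (1140 - 1*2209) = 4759 + (1140 - 2209) = 4759 - 1069 = 3690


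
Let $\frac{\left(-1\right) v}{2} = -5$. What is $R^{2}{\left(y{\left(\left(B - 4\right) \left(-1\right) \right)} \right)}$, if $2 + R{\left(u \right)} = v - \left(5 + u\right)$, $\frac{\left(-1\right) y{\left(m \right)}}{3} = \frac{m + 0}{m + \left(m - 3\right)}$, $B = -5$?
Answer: $\frac{576}{25} \approx 23.04$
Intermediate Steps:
$v = 10$ ($v = \left(-2\right) \left(-5\right) = 10$)
$y{\left(m \right)} = - \frac{3 m}{-3 + 2 m}$ ($y{\left(m \right)} = - 3 \frac{m + 0}{m + \left(m - 3\right)} = - 3 \frac{m}{m + \left(-3 + m\right)} = - 3 \frac{m}{-3 + 2 m} = - \frac{3 m}{-3 + 2 m}$)
$R{\left(u \right)} = 3 - u$ ($R{\left(u \right)} = -2 - \left(-5 + u\right) = 3 - u$)
$R^{2}{\left(y{\left(\left(B - 4\right) \left(-1\right) \right)} \right)} = \left(3 - - \frac{3 \left(-5 - 4\right) \left(-1\right)}{-3 + 2 \left(-5 - 4\right) \left(-1\right)}\right)^{2} = \left(3 - - \frac{3 \left(\left(-9\right) \left(-1\right)\right)}{-3 + 2 \left(\left(-9\right) \left(-1\right)\right)}\right)^{2} = \left(3 - \left(-3\right) 9 \frac{1}{-3 + 2 \cdot 9}\right)^{2} = \left(3 - \left(-3\right) 9 \frac{1}{-3 + 18}\right)^{2} = \left(3 - \left(-3\right) 9 \cdot \frac{1}{15}\right)^{2} = \left(3 - - \frac{9}{5}\right)^{2} = \left(3 + \frac{9}{5}\right)^{2} = \left(\frac{24}{5}\right)^{2} = \frac{576}{25}$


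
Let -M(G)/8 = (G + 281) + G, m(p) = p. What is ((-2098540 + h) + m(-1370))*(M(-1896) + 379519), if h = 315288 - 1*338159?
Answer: -865260395067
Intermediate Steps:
h = -22871 (h = 315288 - 338159 = -22871)
M(G) = -2248 - 16*G (M(G) = -8*((G + 281) + G) = -8*((281 + G) + G) = -8*(281 + 2*G) = -2248 - 16*G)
((-2098540 + h) + m(-1370))*(M(-1896) + 379519) = ((-2098540 - 22871) - 1370)*((-2248 - 16*(-1896)) + 379519) = (-2121411 - 1370)*((-2248 + 30336) + 379519) = -2122781*(28088 + 379519) = -2122781*407607 = -865260395067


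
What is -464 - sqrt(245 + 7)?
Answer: -464 - 6*sqrt(7) ≈ -479.87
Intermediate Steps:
-464 - sqrt(245 + 7) = -464 - sqrt(252) = -464 - 6*sqrt(7)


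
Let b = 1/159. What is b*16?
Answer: 16/159 ≈ 0.10063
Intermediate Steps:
b = 1/159 ≈ 0.0062893
b*16 = (1/159)*16 = 16/159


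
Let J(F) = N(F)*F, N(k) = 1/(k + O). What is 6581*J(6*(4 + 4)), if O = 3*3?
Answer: 105296/19 ≈ 5541.9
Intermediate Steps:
O = 9
N(k) = 1/(9 + k) (N(k) = 1/(k + 9) = 1/(9 + k))
J(F) = F/(9 + F)
6581*J(6*(4 + 4)) = 6581*((6*(4 + 4))/(9 + 6*(4 + 4))) = 6581*((6*8)/(9 + 6*8)) = 6581*(48/(9 + 48)) = 6581*(48/57) = 6581*(48*(1/57)) = 6581*(16/19) = 105296/19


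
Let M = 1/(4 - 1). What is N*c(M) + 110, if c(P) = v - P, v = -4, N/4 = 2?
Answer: 226/3 ≈ 75.333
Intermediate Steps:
N = 8 (N = 4*2 = 8)
M = ⅓ (M = 1/3 = ⅓ ≈ 0.33333)
c(P) = -4 - P
N*c(M) + 110 = 8*(-4 - 1*⅓) + 110 = 8*(-4 - ⅓) + 110 = 8*(-13/3) + 110 = -104/3 + 110 = 226/3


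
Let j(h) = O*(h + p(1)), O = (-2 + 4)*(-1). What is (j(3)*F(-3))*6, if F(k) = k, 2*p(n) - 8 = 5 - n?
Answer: 324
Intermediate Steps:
p(n) = 13/2 - n/2 (p(n) = 4 + (5 - n)/2 = 4 + (5/2 - n/2) = 13/2 - n/2)
O = -2 (O = 2*(-1) = -2)
j(h) = -12 - 2*h (j(h) = -2*(h + (13/2 - ½*1)) = -2*(h + (13/2 - ½)) = -2*(h + 6) = -2*(6 + h) = -12 - 2*h)
(j(3)*F(-3))*6 = ((-12 - 2*3)*(-3))*6 = ((-12 - 6)*(-3))*6 = -18*(-3)*6 = 54*6 = 324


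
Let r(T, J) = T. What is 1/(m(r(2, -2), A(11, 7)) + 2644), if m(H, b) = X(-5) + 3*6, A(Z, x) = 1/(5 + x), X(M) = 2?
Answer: 1/2664 ≈ 0.00037538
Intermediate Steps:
m(H, b) = 20 (m(H, b) = 2 + 3*6 = 2 + 18 = 20)
1/(m(r(2, -2), A(11, 7)) + 2644) = 1/(20 + 2644) = 1/2664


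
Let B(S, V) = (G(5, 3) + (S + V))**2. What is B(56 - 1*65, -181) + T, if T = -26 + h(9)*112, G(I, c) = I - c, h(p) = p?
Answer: 36326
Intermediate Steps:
B(S, V) = (2 + S + V)**2 (B(S, V) = ((5 - 1*3) + (S + V))**2 = ((5 - 3) + (S + V))**2 = (2 + (S + V))**2 = (2 + S + V)**2)
T = 982 (T = -26 + 9*112 = -26 + 1008 = 982)
B(56 - 1*65, -181) + T = (2 + (56 - 1*65) - 181)**2 + 982 = (2 + (56 - 65) - 181)**2 + 982 = (2 - 9 - 181)**2 + 982 = (-188)**2 + 982 = 35344 + 982 = 36326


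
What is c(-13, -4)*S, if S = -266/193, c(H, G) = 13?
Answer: -3458/193 ≈ -17.917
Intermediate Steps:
S = -266/193 (S = -266*1/193 = -266/193 ≈ -1.3782)
c(-13, -4)*S = 13*(-266/193) = -3458/193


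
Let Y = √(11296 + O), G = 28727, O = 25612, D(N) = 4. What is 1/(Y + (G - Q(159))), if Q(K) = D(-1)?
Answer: 28723/824973821 - 2*√9227/824973821 ≈ 3.4584e-5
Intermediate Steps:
Q(K) = 4
Y = 2*√9227 (Y = √(11296 + 25612) = √36908 = 2*√9227 ≈ 192.11)
1/(Y + (G - Q(159))) = 1/(2*√9227 + (28727 - 1*4)) = 1/(2*√9227 + (28727 - 4)) = 1/(2*√9227 + 28723) = 1/(28723 + 2*√9227)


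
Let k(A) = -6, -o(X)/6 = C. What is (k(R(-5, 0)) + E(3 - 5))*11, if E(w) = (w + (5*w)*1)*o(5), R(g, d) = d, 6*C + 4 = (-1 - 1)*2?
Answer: -1122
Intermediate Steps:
C = -4/3 (C = -⅔ + ((-1 - 1)*2)/6 = -⅔ + (-2*2)/6 = -⅔ + (⅙)*(-4) = -⅔ - ⅔ = -4/3 ≈ -1.3333)
o(X) = 8 (o(X) = -6*(-4/3) = 8)
E(w) = 48*w (E(w) = (w + (5*w)*1)*8 = (w + 5*w)*8 = (6*w)*8 = 48*w)
(k(R(-5, 0)) + E(3 - 5))*11 = (-6 + 48*(3 - 5))*11 = (-6 + 48*(-2))*11 = (-6 - 96)*11 = -102*11 = -1122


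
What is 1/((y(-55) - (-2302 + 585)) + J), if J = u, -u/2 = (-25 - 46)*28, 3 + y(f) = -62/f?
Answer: 55/313012 ≈ 0.00017571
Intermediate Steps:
y(f) = -3 - 62/f
u = 3976 (u = -2*(-25 - 46)*28 = -(-142)*28 = -2*(-1988) = 3976)
J = 3976
1/((y(-55) - (-2302 + 585)) + J) = 1/(((-3 - 62/(-55)) - (-2302 + 585)) + 3976) = 1/(((-3 - 62*(-1/55)) - 1*(-1717)) + 3976) = 1/(((-3 + 62/55) + 1717) + 3976) = 1/((-103/55 + 1717) + 3976) = 1/(94332/55 + 3976) = 1/(313012/55) = 55/313012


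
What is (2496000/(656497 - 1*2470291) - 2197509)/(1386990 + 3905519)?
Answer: -664305189191/1599920178191 ≈ -0.41521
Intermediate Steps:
(2496000/(656497 - 1*2470291) - 2197509)/(1386990 + 3905519) = (2496000/(656497 - 2470291) - 2197509)/5292509 = (2496000/(-1813794) - 2197509)*(1/5292509) = (2496000*(-1/1813794) - 2197509)*(1/5292509) = (-416000/302299 - 2197509)*(1/5292509) = -664305189191/302299*1/5292509 = -664305189191/1599920178191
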